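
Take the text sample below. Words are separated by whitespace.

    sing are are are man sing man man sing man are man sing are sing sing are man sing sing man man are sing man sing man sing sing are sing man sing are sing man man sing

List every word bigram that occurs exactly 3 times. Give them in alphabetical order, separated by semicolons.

are man; man man; sing sing

Bigram counts meeting the condition (exactly 3 times):
  are man: 3
  man man: 3
  sing sing: 3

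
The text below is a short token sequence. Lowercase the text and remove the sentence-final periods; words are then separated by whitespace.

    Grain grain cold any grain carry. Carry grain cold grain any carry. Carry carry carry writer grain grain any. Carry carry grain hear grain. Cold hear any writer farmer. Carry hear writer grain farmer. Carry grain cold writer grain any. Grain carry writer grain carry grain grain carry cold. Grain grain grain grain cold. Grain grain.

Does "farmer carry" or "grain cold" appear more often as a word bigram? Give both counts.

"farmer carry": 2 occurrences
"grain cold": 5 occurrences

"grain cold" (5 vs 2)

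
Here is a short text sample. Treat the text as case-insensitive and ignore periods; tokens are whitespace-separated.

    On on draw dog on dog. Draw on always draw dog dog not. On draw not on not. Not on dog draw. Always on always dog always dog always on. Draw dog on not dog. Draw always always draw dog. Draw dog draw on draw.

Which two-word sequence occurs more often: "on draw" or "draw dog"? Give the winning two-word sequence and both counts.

"draw dog" (5 vs 4)

"on draw": 4 occurrences
"draw dog": 5 occurrences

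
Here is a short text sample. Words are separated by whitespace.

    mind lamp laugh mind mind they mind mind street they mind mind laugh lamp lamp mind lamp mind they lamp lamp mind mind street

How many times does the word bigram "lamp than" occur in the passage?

Scanning the 23 overlapping bigram windows for "lamp than":
  (none found)

0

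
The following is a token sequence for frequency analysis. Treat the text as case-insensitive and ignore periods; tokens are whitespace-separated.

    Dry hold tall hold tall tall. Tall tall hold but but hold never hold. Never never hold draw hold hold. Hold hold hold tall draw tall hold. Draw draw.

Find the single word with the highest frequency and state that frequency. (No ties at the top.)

Unigram frequencies (highest first):
  hold: 12
  tall: 7
  draw: 4
  never: 3
  but: 2
  dry: 1

"hold", 12 times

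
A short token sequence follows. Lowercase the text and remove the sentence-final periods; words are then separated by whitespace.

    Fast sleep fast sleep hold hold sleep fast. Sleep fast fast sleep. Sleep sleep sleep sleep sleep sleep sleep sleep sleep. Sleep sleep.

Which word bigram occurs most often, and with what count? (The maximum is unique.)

Bigram frequencies (highest first):
  sleep sleep: 11
  fast sleep: 4
  sleep fast: 3
  sleep hold: 1
  hold hold: 1
  hold sleep: 1
  … (1 more, each ≤ 1)

"sleep sleep", 11 times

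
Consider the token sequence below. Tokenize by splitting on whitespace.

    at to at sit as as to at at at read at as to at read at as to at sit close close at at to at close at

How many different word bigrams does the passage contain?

14

29 tokens → 28 bigram windows in total.
Repeated bigrams (each contributes count−1 duplicates):
  to at: 5
  as to: 3
  at at: 3
  at as: 2
  at read: 2
  at sit: 2
  at to: 2
  close at: 2
  … (1 more repeated)
14 duplicate windows → 28 − 14 = 14 distinct.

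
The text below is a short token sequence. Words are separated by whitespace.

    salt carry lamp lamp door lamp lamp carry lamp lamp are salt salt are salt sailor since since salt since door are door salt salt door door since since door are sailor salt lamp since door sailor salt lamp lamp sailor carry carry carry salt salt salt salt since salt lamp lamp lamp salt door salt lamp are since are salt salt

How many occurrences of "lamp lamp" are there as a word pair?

6

Scanning the 61 overlapping bigram windows for "lamp lamp":
  position 3–4: lamp lamp
  position 6–7: lamp lamp
  position 9–10: lamp lamp
  position 39–40: lamp lamp
  position 51–52: lamp lamp
  position 52–53: lamp lamp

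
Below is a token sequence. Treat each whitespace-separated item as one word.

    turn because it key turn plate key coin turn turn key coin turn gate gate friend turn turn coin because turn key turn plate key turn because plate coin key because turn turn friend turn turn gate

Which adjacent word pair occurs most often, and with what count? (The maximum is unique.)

"turn turn", 4 times

Bigram frequencies (highest first):
  turn turn: 4
  key turn: 3
  turn because: 2
  turn plate: 2
  plate key: 2
  key coin: 2
  … (16 more, each ≤ 2)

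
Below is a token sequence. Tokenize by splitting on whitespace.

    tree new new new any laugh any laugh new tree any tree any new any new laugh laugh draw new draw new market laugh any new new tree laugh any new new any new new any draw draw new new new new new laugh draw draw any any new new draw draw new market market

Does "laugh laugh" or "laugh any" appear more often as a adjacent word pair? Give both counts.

"laugh laugh": 1 occurrence
"laugh any": 3 occurrences

"laugh any" (3 vs 1)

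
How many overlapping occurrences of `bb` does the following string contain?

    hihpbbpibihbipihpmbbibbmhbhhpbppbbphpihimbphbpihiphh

4

Sliding a length-2 window over the 52 characters (51 positions):
  position 5–6: bb
  position 19–20: bb
  position 22–23: bb
  position 33–34: bb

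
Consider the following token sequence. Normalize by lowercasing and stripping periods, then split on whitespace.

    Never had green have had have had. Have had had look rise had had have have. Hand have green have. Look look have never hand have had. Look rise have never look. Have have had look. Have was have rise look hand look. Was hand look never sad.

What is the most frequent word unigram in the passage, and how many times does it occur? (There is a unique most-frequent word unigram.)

"have", 14 times

Unigram frequencies (highest first):
  have: 14
  had: 9
  look: 9
  never: 4
  hand: 4
  rise: 3
  … (3 more, each ≤ 2)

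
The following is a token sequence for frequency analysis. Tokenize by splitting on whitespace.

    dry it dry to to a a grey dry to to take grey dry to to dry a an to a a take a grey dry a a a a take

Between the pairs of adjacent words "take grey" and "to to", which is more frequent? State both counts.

"to to" (3 vs 1)

"take grey": 1 occurrence
"to to": 3 occurrences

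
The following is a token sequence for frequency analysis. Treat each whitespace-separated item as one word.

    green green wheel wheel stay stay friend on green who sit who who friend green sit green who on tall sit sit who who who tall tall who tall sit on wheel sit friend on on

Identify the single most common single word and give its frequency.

"who", 8 times

Unigram frequencies (highest first):
  who: 8
  sit: 6
  green: 5
  on: 5
  tall: 4
  wheel: 3
  … (2 more, each ≤ 3)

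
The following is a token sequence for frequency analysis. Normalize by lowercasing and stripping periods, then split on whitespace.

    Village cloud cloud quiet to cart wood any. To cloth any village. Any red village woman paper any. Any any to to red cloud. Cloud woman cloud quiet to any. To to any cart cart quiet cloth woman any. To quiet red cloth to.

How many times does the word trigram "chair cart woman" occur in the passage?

Scanning the 42 overlapping trigram windows for "chair cart woman":
  (none found)

0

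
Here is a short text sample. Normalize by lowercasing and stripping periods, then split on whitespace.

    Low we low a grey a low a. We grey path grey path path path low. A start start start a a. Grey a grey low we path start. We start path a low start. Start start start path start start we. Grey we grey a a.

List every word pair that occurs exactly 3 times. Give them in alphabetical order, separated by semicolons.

Bigram counts meeting the condition (exactly 3 times):
  a grey: 3
  grey a: 3
  low a: 3
  we grey: 3

a grey; grey a; low a; we grey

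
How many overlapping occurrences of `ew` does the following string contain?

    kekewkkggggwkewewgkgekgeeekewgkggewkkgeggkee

Sliding a length-2 window over the 44 characters (43 positions):
  position 4–5: ew
  position 14–15: ew
  position 16–17: ew
  position 28–29: ew
  position 34–35: ew

5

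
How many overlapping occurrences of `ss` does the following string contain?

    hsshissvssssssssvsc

9

Sliding a length-2 window over the 19 characters (18 positions):
  position 2–3: ss
  position 6–7: ss
  position 9–10: ss
  position 10–11: ss
  position 11–12: ss
  position 12–13: ss
  position 13–14: ss
  position 14–15: ss
  position 15–16: ss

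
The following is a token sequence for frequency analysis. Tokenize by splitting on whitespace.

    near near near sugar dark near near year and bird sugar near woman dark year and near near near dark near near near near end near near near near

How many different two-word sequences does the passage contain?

16

29 tokens → 28 bigram windows in total.
Repeated bigrams (each contributes count−1 duplicates):
  near near: 11
  dark near: 2
  year and: 2
12 duplicate windows → 28 − 12 = 16 distinct.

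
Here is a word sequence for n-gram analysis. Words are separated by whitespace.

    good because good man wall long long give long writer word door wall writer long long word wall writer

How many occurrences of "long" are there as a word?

Scanning the 19 tokens for "long":
  position 6: long
  position 7: long
  position 9: long
  position 15: long
  position 16: long

5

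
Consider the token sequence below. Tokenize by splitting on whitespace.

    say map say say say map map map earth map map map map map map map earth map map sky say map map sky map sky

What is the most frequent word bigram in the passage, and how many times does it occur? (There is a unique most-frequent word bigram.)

"map map", 10 times

Bigram frequencies (highest first):
  map map: 10
  say map: 3
  map sky: 3
  say say: 2
  map earth: 2
  earth map: 2
  … (3 more, each ≤ 1)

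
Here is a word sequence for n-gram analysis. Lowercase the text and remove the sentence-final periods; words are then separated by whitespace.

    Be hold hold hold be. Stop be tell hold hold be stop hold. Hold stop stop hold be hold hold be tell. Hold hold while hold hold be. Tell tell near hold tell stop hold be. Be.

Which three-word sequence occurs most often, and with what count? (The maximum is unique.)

"hold hold be", 4 times

Trigram frequencies (highest first):
  hold hold be: 4
  be hold hold: 2
  hold be stop: 2
  be tell hold: 2
  tell hold hold: 2
  stop hold be: 2
  … (20 more, each ≤ 2)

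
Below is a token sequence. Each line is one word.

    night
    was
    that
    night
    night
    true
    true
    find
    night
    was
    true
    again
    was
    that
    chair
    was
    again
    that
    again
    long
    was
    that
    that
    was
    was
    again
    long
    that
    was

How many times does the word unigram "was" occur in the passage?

Scanning the 29 tokens for "was":
  position 2: was
  position 10: was
  position 13: was
  position 16: was
  position 21: was
  position 24: was
  position 25: was
  position 29: was

8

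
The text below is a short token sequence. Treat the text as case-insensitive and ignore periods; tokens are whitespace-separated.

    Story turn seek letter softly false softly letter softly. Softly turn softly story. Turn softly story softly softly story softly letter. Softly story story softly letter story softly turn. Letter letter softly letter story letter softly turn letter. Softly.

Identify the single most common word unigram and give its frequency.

"softly", 15 times

Unigram frequencies (highest first):
  softly: 15
  letter: 9
  story: 8
  turn: 5
  seek: 1
  false: 1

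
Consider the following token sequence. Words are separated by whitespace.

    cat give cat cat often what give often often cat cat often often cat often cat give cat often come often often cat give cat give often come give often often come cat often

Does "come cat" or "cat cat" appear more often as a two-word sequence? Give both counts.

"come cat": 1 occurrence
"cat cat": 2 occurrences

"cat cat" (2 vs 1)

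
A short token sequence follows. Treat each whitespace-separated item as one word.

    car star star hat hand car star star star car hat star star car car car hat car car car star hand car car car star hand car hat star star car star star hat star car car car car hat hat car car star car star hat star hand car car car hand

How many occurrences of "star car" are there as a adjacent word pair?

Scanning the 53 overlapping bigram windows for "star car":
  position 9–10: star car
  position 13–14: star car
  position 31–32: star car
  position 36–37: star car
  position 45–46: star car

5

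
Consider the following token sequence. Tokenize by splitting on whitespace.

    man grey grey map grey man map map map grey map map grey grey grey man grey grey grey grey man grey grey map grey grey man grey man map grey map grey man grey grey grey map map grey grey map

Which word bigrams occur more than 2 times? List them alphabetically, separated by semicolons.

grey grey; grey man; grey map; man grey; map grey; map map

Bigram counts meeting the condition (more than 2 times):
  grey grey: 11
  grey man: 6
  grey map: 6
  man grey: 5
  map grey: 7
  map map: 4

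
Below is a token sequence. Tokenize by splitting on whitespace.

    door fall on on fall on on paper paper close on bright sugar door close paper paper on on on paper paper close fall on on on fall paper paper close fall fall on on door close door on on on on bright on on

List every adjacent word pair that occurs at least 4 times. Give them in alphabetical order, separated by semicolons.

fall on; on on; paper paper

Bigram counts meeting the condition (at least 4 times):
  fall on: 4
  on on: 11
  paper paper: 4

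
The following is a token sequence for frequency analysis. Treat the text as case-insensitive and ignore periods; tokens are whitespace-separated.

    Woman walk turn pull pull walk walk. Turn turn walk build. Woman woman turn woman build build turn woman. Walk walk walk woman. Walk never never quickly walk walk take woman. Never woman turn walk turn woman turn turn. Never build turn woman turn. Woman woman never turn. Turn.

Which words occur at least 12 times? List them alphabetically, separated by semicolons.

turn; woman

Unigram counts meeting the condition (at least 12 times):
  turn: 13
  woman: 12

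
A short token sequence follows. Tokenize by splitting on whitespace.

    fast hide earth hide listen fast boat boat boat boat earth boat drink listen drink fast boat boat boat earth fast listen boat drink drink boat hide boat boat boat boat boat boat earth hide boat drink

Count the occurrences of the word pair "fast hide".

1

Scanning the 36 overlapping bigram windows for "fast hide":
  position 1–2: fast hide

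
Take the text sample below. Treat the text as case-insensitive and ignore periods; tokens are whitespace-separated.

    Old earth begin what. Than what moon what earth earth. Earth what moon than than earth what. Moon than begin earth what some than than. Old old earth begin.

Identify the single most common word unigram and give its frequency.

Unigram frequencies (highest first):
  earth: 7
  what: 6
  than: 6
  old: 3
  begin: 3
  moon: 3
  … (1 more, each ≤ 1)

"earth", 7 times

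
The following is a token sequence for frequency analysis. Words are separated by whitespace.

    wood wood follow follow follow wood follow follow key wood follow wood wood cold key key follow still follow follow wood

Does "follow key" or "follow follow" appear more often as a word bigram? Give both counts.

"follow key": 1 occurrence
"follow follow": 4 occurrences

"follow follow" (4 vs 1)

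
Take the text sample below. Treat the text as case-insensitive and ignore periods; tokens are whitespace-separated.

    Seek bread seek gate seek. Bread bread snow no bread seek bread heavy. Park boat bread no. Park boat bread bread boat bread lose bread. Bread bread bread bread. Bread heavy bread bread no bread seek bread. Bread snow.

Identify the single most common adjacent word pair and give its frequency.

"bread bread", 9 times

Bigram frequencies (highest first):
  bread bread: 9
  seek bread: 4
  bread seek: 3
  boat bread: 3
  bread snow: 2
  no bread: 2
  … (12 more, each ≤ 2)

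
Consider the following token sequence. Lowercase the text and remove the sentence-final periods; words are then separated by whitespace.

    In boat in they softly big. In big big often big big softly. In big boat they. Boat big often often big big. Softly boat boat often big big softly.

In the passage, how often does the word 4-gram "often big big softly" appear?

Scanning the 27 overlapping 4-gram windows for "often big big softly":
  position 10–13: often big big softly
  position 21–24: often big big softly
  position 27–30: often big big softly

3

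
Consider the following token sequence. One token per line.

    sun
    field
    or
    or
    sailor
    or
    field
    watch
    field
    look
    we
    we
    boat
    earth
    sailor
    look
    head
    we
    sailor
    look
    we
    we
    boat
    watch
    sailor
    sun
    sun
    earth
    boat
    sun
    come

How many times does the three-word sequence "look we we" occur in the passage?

Scanning the 29 overlapping trigram windows for "look we we":
  position 10–12: look we we
  position 20–22: look we we

2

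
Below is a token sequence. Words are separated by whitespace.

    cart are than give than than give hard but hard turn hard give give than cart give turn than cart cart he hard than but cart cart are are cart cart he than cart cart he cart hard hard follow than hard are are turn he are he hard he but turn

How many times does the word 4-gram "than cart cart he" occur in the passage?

2

Scanning the 49 overlapping 4-gram windows for "than cart cart he":
  position 19–22: than cart cart he
  position 33–36: than cart cart he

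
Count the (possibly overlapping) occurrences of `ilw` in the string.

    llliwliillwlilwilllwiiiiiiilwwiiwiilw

Sliding a length-3 window over the 37 characters (35 positions):
  position 13–15: ilw
  position 27–29: ilw
  position 35–37: ilw

3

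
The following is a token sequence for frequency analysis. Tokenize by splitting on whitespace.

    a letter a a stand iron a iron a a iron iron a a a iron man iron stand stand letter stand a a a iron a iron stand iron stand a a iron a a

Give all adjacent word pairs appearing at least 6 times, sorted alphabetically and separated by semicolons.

Bigram counts meeting the condition (at least 6 times):
  a a: 8
  a iron: 6

a a; a iron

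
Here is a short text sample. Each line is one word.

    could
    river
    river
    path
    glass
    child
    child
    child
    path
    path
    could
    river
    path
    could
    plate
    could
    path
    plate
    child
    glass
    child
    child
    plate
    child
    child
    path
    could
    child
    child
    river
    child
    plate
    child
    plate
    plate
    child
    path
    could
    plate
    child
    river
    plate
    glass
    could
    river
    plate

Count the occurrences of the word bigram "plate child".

5

Scanning the 45 overlapping bigram windows for "plate child":
  position 18–19: plate child
  position 23–24: plate child
  position 32–33: plate child
  position 35–36: plate child
  position 39–40: plate child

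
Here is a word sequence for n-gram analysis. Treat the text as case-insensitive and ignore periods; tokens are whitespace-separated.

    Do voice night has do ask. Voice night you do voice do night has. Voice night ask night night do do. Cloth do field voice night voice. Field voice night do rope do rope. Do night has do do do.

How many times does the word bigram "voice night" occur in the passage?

5

Scanning the 39 overlapping bigram windows for "voice night":
  position 2–3: voice night
  position 7–8: voice night
  position 15–16: voice night
  position 25–26: voice night
  position 29–30: voice night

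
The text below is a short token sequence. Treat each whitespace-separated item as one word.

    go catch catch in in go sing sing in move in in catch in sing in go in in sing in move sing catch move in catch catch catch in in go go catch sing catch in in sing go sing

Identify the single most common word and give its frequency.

"in", 15 times

Unigram frequencies (highest first):
  in: 15
  catch: 9
  sing: 8
  go: 6
  move: 3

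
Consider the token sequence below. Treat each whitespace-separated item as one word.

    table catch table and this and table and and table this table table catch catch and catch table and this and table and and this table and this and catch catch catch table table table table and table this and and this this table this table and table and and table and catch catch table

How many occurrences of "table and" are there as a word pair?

Scanning the 54 overlapping bigram windows for "table and":
  position 3–4: table and
  position 7–8: table and
  position 18–19: table and
  position 22–23: table and
  position 26–27: table and
  position 36–37: table and
  position 46–47: table and
  position 48–49: table and
  position 51–52: table and

9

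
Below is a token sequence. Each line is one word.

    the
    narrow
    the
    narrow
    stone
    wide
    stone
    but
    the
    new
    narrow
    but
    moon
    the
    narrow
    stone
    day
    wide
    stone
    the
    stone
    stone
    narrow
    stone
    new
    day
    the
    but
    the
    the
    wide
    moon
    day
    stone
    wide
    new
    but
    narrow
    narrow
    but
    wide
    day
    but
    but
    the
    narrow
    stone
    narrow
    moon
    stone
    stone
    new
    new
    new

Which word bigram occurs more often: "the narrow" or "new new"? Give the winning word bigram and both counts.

"the narrow": 4 occurrences
"new new": 2 occurrences

"the narrow" (4 vs 2)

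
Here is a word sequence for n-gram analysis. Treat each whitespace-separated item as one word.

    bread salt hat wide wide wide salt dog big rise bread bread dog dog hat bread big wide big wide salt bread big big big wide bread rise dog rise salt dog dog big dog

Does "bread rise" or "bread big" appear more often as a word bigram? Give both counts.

"bread big" (2 vs 1)

"bread rise": 1 occurrence
"bread big": 2 occurrences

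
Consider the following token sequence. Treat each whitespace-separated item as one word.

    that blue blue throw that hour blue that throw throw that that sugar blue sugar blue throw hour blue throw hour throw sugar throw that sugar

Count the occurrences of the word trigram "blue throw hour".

2

Scanning the 24 overlapping trigram windows for "blue throw hour":
  position 16–18: blue throw hour
  position 19–21: blue throw hour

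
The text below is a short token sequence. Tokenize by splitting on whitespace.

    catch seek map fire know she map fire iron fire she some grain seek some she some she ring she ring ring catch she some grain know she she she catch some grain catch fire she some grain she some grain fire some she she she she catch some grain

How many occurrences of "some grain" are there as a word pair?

Scanning the 49 overlapping bigram windows for "some grain":
  position 12–13: some grain
  position 25–26: some grain
  position 32–33: some grain
  position 37–38: some grain
  position 40–41: some grain
  position 49–50: some grain

6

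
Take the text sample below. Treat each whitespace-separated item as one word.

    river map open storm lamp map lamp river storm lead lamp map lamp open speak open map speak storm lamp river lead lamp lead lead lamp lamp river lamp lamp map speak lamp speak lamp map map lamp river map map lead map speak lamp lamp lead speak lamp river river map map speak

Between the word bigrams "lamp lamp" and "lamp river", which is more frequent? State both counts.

"lamp river" (5 vs 3)

"lamp lamp": 3 occurrences
"lamp river": 5 occurrences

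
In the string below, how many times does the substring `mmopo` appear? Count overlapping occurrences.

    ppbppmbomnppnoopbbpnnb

Sliding a length-5 window over the 22 characters (18 positions):
  (no match at any position)

0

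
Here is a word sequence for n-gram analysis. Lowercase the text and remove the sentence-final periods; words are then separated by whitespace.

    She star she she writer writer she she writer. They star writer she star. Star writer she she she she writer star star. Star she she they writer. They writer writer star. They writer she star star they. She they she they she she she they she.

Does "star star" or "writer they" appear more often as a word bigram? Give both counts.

"star star": 4 occurrences
"writer they": 2 occurrences

"star star" (4 vs 2)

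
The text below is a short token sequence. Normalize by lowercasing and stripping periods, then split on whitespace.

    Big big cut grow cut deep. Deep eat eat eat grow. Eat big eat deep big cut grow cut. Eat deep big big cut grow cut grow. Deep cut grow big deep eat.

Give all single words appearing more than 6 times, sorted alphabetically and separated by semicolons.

big; cut; eat

Unigram counts meeting the condition (more than 6 times):
  big: 7
  cut: 7
  eat: 7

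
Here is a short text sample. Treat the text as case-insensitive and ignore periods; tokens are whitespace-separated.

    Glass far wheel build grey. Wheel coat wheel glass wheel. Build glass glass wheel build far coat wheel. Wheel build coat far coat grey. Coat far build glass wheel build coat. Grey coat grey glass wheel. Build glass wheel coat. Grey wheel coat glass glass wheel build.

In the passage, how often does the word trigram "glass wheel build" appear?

5

Scanning the 45 overlapping trigram windows for "glass wheel build":
  position 9–11: glass wheel build
  position 13–15: glass wheel build
  position 28–30: glass wheel build
  position 35–37: glass wheel build
  position 45–47: glass wheel build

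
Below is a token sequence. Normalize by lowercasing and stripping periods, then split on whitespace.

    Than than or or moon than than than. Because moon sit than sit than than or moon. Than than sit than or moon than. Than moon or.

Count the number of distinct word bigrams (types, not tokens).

12

27 tokens → 26 bigram windows in total.
Repeated bigrams (each contributes count−1 duplicates):
  than than: 6
  moon than: 3
  or moon: 3
  sit than: 3
  than or: 3
  than sit: 2
14 duplicate windows → 26 − 14 = 12 distinct.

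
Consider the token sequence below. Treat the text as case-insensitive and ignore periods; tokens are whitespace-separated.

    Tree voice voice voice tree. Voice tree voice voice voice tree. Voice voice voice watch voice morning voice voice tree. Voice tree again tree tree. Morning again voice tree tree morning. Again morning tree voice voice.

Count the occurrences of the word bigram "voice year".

0

Scanning the 35 overlapping bigram windows for "voice year":
  (none found)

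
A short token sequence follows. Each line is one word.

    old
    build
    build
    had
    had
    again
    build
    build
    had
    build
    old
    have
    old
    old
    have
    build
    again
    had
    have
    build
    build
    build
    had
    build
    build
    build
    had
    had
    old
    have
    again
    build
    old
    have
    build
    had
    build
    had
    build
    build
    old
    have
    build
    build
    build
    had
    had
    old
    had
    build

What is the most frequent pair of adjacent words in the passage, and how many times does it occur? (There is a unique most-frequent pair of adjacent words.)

Bigram frequencies (highest first):
  build build: 9
  build had: 7
  had build: 5
  old have: 5
  have build: 4
  had had: 3
  … (12 more, each ≤ 3)

"build build", 9 times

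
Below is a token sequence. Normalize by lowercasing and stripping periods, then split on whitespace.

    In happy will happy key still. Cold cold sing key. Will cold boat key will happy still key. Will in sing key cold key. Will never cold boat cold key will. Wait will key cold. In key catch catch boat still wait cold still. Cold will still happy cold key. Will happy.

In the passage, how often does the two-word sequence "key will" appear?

6

Scanning the 51 overlapping bigram windows for "key will":
  position 10–11: key will
  position 14–15: key will
  position 18–19: key will
  position 24–25: key will
  position 30–31: key will
  position 50–51: key will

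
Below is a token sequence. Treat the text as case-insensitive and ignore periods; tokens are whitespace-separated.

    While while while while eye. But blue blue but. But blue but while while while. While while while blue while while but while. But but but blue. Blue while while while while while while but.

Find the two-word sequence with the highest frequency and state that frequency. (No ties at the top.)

"while while", 14 times

Bigram frequencies (highest first):
  while while: 14
  but blue: 3
  but but: 3
  while but: 3
  blue blue: 2
  blue but: 2
  … (5 more, each ≤ 2)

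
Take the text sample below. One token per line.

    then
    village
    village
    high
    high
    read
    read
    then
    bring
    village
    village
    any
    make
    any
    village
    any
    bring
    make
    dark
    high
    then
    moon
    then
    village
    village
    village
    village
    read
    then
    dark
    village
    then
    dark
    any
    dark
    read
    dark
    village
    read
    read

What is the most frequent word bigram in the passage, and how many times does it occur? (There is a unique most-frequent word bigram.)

Bigram frequencies (highest first):
  village village: 5
  then village: 2
  read read: 2
  read then: 2
  village any: 2
  village read: 2
  … (22 more, each ≤ 2)

"village village", 5 times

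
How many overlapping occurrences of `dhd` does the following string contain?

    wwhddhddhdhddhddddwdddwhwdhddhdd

Sliding a length-3 window over the 32 characters (30 positions):
  position 5–7: dhd
  position 8–10: dhd
  position 10–12: dhd
  position 13–15: dhd
  position 26–28: dhd
  position 29–31: dhd

6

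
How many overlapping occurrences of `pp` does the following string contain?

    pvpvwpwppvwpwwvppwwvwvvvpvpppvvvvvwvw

Sliding a length-2 window over the 37 characters (36 positions):
  position 8–9: pp
  position 16–17: pp
  position 27–28: pp
  position 28–29: pp

4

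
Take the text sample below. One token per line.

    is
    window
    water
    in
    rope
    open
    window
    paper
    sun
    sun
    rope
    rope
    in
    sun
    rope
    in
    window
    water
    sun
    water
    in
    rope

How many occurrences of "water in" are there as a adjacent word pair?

Scanning the 21 overlapping bigram windows for "water in":
  position 3–4: water in
  position 20–21: water in

2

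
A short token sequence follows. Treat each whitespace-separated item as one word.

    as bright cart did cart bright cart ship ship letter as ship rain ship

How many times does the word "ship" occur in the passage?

4

Scanning the 14 tokens for "ship":
  position 8: ship
  position 9: ship
  position 12: ship
  position 14: ship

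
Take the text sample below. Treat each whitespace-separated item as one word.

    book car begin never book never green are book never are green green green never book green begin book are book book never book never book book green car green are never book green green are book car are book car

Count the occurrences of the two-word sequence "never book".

5

Scanning the 40 overlapping bigram windows for "never book":
  position 4–5: never book
  position 15–16: never book
  position 23–24: never book
  position 25–26: never book
  position 32–33: never book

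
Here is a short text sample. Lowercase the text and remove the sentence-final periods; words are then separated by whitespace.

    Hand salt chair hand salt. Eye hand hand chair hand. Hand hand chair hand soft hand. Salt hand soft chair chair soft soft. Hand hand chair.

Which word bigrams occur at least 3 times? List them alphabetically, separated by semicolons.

Bigram counts meeting the condition (at least 3 times):
  chair hand: 3
  hand chair: 3
  hand hand: 4
  hand salt: 3

chair hand; hand chair; hand hand; hand salt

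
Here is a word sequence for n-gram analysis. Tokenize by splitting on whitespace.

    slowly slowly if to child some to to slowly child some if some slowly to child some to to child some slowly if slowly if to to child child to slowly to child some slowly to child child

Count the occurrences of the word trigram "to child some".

Scanning the 36 overlapping trigram windows for "to child some":
  position 4–6: to child some
  position 15–17: to child some
  position 19–21: to child some
  position 32–34: to child some

4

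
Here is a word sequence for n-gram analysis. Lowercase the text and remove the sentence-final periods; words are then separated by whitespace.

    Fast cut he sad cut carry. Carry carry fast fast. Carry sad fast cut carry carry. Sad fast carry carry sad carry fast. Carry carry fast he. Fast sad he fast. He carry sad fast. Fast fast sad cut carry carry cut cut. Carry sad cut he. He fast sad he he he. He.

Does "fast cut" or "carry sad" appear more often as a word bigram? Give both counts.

"fast cut": 2 occurrences
"carry sad": 5 occurrences

"carry sad" (5 vs 2)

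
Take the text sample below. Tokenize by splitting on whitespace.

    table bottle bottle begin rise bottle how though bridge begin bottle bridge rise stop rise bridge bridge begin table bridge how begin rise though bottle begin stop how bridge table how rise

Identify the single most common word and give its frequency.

"bridge", 6 times

Unigram frequencies (highest first):
  bridge: 6
  bottle: 5
  begin: 5
  rise: 5
  how: 4
  table: 3
  … (2 more, each ≤ 2)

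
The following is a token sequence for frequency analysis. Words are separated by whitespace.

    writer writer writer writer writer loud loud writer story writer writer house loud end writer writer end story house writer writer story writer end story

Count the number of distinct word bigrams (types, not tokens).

25 tokens → 24 bigram windows in total.
Repeated bigrams (each contributes count−1 duplicates):
  writer writer: 7
  end story: 2
  story writer: 2
  writer end: 2
  writer story: 2
10 duplicate windows → 24 − 10 = 14 distinct.

14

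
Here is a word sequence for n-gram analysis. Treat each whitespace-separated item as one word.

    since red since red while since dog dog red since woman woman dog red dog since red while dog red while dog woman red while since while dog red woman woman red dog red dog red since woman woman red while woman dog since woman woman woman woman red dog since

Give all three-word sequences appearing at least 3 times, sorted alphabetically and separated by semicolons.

since woman woman; woman woman red

Trigram counts meeting the condition (at least 3 times):
  since woman woman: 3
  woman woman red: 3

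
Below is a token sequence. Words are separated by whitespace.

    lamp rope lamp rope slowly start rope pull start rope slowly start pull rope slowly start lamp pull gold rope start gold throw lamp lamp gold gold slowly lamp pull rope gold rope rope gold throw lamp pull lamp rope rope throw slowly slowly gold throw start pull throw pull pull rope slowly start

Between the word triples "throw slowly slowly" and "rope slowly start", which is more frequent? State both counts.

"throw slowly slowly": 1 occurrence
"rope slowly start": 4 occurrences

"rope slowly start" (4 vs 1)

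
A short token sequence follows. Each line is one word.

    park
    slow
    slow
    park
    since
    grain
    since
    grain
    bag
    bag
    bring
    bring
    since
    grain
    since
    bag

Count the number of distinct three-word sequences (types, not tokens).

16 tokens → 14 trigram windows in total.
Repeated trigrams (each contributes count−1 duplicates):
  since grain since: 2
1 duplicate windows → 14 − 1 = 13 distinct.

13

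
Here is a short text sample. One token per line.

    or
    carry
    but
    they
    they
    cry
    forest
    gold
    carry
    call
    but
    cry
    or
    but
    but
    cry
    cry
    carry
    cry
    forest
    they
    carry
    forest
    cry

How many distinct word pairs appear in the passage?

24 tokens → 23 bigram windows in total.
Repeated bigrams (each contributes count−1 duplicates):
  but cry: 2
  cry forest: 2
2 duplicate windows → 23 − 2 = 21 distinct.

21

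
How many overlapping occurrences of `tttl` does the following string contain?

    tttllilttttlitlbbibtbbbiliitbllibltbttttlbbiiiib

3

Sliding a length-4 window over the 48 characters (45 positions):
  position 1–4: tttl
  position 9–12: tttl
  position 38–41: tttl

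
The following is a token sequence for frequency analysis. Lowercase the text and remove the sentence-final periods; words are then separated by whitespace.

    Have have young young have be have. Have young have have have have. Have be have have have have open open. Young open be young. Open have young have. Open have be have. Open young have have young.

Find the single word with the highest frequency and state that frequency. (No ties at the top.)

"have", 20 times

Unigram frequencies (highest first):
  have: 20
  young: 8
  open: 6
  be: 4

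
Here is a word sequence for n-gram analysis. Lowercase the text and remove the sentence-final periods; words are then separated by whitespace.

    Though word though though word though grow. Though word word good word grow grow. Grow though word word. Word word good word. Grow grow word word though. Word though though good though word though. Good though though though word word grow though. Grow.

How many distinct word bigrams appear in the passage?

43 tokens → 42 bigram windows in total.
Repeated bigrams (each contributes count−1 duplicates):
  though word: 7
  word word: 6
  word though: 5
  though though: 4
  grow grow: 3
  grow though: 3
  word grow: 3
  good though: 2
  … (4 more repeated)
29 duplicate windows → 42 − 29 = 13 distinct.

13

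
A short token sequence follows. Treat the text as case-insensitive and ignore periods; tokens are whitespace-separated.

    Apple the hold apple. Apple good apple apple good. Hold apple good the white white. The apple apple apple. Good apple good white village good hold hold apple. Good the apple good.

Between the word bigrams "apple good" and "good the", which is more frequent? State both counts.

"apple good" (7 vs 2)

"apple good": 7 occurrences
"good the": 2 occurrences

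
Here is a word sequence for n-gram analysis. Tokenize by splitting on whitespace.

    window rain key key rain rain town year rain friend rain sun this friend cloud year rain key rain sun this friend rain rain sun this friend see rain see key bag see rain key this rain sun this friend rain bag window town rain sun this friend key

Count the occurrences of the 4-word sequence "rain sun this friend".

Scanning the 46 overlapping 4-gram windows for "rain sun this friend":
  position 11–14: rain sun this friend
  position 19–22: rain sun this friend
  position 24–27: rain sun this friend
  position 37–40: rain sun this friend
  position 45–48: rain sun this friend

5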